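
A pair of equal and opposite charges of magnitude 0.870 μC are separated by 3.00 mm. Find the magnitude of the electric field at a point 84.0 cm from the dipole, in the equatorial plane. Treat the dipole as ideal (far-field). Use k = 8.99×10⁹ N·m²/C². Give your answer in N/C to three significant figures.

E ≈ 39.6 N/C

Dipole moment p = qd = (8.70×10⁻⁷ C)(0.00300 m) = 2.61×10⁻⁹ C·m.
On the perpendicular bisector E = kp/r³ (half the axial value at the same distance).
E = (8.99×10⁹)(2.61×10⁻⁹) / (0.840)³ = 39.59 N/C.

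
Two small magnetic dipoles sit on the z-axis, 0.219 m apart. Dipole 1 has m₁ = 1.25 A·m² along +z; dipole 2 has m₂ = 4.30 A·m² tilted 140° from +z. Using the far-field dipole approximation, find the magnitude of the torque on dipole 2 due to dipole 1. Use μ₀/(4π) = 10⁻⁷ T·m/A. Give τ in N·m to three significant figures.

τ ≈ 6.58×10⁻⁵ N·m

Dipole B is on the axis of dipole A, so B₁ there is axial: B₁ = (μ₀/4π)·2m₁/r³ along +z.
B₁ = 2(10⁻⁷)(1.25)/(0.219)³ = 2.380×10⁻⁵ T.
τ = m₂ B₁ sinθ.
τ = (4.30)(2.380×10⁻⁵)·sin140° = 6.579×10⁻⁵ N·m.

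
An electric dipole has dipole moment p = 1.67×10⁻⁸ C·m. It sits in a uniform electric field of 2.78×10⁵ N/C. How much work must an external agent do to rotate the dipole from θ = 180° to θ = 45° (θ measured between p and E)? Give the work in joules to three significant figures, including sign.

W ≈ -0.00793 J

W_ext = ΔU = U(θ₂) − U(θ₁) = −pE cosθ₂ − (−pE cosθ₁) = pE(cosθ₁ − cosθ₂).
W = (1.67×10⁻⁸)(2.78×10⁵)·(cos180° − cos45°) = (0.004643)·(-1.7071) = -0.007925 J.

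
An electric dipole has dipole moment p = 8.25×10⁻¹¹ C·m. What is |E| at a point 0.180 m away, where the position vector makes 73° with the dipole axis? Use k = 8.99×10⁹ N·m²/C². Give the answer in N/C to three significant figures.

E ≈ 143 N/C

At angle θ the dipole field magnitude is E = (kp/r³)·√(1 + 3cos²θ).
kp/r³ = (8.99×10⁹)(8.25×10⁻¹¹) / (0.180)³ = 127.2 N/C.
√(1 + 3cos²73°) = √(1 + 3·0.0855) = √1.2564 ≈ 1.1209.
E ≈ 127.2 × 1.121 = 142.6 N/C.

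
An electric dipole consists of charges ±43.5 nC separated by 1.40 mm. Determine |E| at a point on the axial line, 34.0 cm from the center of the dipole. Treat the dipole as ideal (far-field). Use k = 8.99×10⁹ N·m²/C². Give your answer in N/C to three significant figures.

E ≈ 27.9 N/C

Dipole moment p = qd = (4.35×10⁻⁸ C)(0.00140 m) = 6.09×10⁻¹¹ C·m.
On the dipole axis E = 2kp/r³.
E = 2·(8.99×10⁹)(6.09×10⁻¹¹) / (0.340)³ = 27.86 N/C.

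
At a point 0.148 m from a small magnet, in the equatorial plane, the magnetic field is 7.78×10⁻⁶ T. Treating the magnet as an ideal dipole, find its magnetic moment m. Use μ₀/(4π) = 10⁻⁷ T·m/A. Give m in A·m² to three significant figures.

m ≈ 0.252 A·m²

In the equatorial plane B = (μ₀/4π)·m/r³, so m = Br³·4π/(μ₀).
m = (7.78×10⁻⁶)·(0.148)³ / (10⁻⁷) = 0.2522 A·m².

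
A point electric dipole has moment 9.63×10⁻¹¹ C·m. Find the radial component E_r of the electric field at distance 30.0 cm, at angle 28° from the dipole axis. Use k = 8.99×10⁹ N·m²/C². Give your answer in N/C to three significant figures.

E_r ≈ 56.6 N/C

For a dipole, E_r = (2kp cosθ)/r³.
kp/r³ = (8.99×10⁹)(9.63×10⁻¹¹)/(0.300)³ = 32.06 N/C.
E_r = 2·32.06·cos28° = 56.62 N/C.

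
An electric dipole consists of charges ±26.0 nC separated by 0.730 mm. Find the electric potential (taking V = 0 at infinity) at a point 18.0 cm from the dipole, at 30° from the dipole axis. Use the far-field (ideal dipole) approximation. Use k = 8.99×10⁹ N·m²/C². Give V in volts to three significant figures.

Dipole moment p = qd = (2.60×10⁻⁸ C)(7.30×10⁻⁴ m) = 1.898×10⁻¹¹ C·m.
The dipole potential is V = kp cosθ / r².
V = (8.99×10⁹)(1.898×10⁻¹¹)·cos30° / (0.180)² = 4.561 V.

V ≈ 4.56 V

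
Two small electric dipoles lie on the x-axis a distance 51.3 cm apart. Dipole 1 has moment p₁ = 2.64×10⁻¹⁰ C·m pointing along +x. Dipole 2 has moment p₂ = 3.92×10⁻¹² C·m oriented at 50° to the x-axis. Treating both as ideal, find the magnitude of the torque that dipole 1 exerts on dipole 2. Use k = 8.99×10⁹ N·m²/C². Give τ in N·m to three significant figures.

The second dipole sits on the axis of the first, so the field there is axial: E₁ = 2kp₁/r³ along +x.
E₁ = 2(8.99×10⁹)(2.64×10⁻¹⁰)/(0.513)³ = 35.16 N/C.
Torque on the second dipole: τ = p₂ E₁ sinθ.
τ = (3.92×10⁻¹²)(35.16)·sin50° = 1.056×10⁻¹⁰ N·m.

τ ≈ 1.06×10⁻¹⁰ N·m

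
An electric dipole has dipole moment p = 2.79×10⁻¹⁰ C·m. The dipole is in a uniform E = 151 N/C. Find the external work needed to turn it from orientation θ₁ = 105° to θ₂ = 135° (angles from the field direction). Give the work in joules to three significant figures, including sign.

W_ext = ΔU = U(θ₂) − U(θ₁) = −pE cosθ₂ − (−pE cosθ₁) = pE(cosθ₁ − cosθ₂).
W = (2.79×10⁻¹⁰)(151)·(cos105° − cos135°) = (4.213×10⁻⁸)·(+0.4483) = 1.889×10⁻⁸ J.

W ≈ 1.89×10⁻⁸ J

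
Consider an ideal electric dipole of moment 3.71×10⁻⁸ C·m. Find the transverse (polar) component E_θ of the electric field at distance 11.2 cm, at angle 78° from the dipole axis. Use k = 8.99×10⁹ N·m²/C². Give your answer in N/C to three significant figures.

For a dipole, E_θ = (kp sinθ)/r³.
kp/r³ = (8.99×10⁹)(3.71×10⁻⁸)/(0.112)³ = 2.374×10⁵ N/C.
E_θ = 2.374×10⁵·sin78° = 2.322×10⁵ N/C.

E_θ ≈ 2.32×10⁵ N/C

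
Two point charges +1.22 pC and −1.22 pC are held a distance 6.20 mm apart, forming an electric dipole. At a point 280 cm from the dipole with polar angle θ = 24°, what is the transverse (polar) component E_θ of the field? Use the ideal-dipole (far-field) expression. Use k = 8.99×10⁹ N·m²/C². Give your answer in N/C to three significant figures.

E_θ ≈ 1.26×10⁻⁶ N/C

Dipole moment p = qd = (1.22×10⁻¹² C)(0.00620 m) = 7.564×10⁻¹⁵ C·m.
For a dipole, E_θ = (kp sinθ)/r³.
kp/r³ = (8.99×10⁹)(7.564×10⁻¹⁵)/(2.80)³ = 3.098×10⁻⁶ N/C.
E_θ = 3.098×10⁻⁶·sin24° = 1.260×10⁻⁶ N/C.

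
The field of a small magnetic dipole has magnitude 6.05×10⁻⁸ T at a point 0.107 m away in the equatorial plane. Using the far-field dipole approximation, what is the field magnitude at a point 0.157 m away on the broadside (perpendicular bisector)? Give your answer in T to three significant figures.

B ≈ 1.92×10⁻⁸ T

Dipole fields scale as 1/r³ in the far field; the geometry is the same at both points.
B₂ = B₁ · (r₁/r₂)³ = 6.05×10⁻⁸ · (0.107/0.157)³.
(r₁/r₂)³ = (0.6815)³ = 0.3166.
B₂ ≈ 1.915×10⁻⁸ T.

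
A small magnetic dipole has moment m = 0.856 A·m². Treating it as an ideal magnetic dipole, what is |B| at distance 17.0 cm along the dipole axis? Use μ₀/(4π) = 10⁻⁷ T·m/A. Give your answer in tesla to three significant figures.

B ≈ 3.48×10⁻⁵ T

On axis B = (μ₀/4π)·2m/r³.
B = 2·(10⁻⁷)·(0.856) / (0.170)³ = 3.485×10⁻⁵ T.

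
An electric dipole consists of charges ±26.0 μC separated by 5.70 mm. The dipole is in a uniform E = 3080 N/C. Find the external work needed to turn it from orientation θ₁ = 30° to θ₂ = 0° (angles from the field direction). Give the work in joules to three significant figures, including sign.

W ≈ -6.12×10⁻⁵ J

Dipole moment p = qd = (2.60×10⁻⁵ C)(0.00570 m) = 1.482×10⁻⁷ C·m.
W_ext = ΔU = U(θ₂) − U(θ₁) = −pE cosθ₂ − (−pE cosθ₁) = pE(cosθ₁ − cosθ₂).
W = (1.482×10⁻⁷)(3080)·(cos30° − cos0°) = (4.565×10⁻⁴)·(-0.1340) = -6.115×10⁻⁵ J.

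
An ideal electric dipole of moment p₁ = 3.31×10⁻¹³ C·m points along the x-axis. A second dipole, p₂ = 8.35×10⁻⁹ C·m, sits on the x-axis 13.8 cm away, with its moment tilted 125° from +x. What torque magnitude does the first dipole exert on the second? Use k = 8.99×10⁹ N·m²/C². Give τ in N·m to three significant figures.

The second dipole sits on the axis of the first, so the field there is axial: E₁ = 2kp₁/r³ along +x.
E₁ = 2(8.99×10⁹)(3.31×10⁻¹³)/(0.138)³ = 2.265 N/C.
Torque on the second dipole: τ = p₂ E₁ sinθ.
τ = (8.35×10⁻⁹)(2.265)·sin125° = 1.549×10⁻⁸ N·m.

τ ≈ 1.55×10⁻⁸ N·m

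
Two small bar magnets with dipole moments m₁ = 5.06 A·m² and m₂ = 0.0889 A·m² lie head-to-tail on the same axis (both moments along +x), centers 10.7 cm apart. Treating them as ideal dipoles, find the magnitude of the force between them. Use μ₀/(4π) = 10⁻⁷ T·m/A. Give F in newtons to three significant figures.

F ≈ 0.00206 N

On-axis B of dipole 1: B = (μ₀/4π)·2m₁/r³. Force on dipole 2: F = m₂·dB/dr.
dB/dr = −(μ₀/4π)·6m₁/r⁴, so |F| = (μ₀/4π)·6m₁m₂/r⁴.
F = 6(10⁻⁷)(5.06)(0.0889)/(0.107)⁴ = 0.002059 N.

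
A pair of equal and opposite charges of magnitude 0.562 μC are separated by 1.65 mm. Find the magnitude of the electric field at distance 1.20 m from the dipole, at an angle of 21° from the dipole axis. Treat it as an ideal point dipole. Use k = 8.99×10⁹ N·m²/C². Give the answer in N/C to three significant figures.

Dipole moment p = qd = (5.62×10⁻⁷ C)(0.00165 m) = 9.273×10⁻¹⁰ C·m.
At angle θ the dipole field magnitude is E = (kp/r³)·√(1 + 3cos²θ).
kp/r³ = (8.99×10⁹)(9.273×10⁻¹⁰) / (1.20)³ = 4.824 N/C.
√(1 + 3cos²21°) = √(1 + 3·0.8716) = √3.6147 ≈ 1.9012.
E ≈ 4.824 × 1.901 = 9.172 N/C.

E ≈ 9.17 N/C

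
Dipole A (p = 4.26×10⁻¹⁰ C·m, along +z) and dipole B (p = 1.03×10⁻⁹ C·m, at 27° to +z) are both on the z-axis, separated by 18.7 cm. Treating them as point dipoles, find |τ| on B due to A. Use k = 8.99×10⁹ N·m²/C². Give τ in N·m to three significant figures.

τ ≈ 5.48×10⁻⁷ N·m

The second dipole sits on the axis of the first, so the field there is axial: E₁ = 2kp₁/r³ along +z.
E₁ = 2(8.99×10⁹)(4.26×10⁻¹⁰)/(0.187)³ = 1171 N/C.
Torque on the second dipole: τ = p₂ E₁ sinθ.
τ = (1.03×10⁻⁹)(1171)·sin27° = 5.477×10⁻⁷ N·m.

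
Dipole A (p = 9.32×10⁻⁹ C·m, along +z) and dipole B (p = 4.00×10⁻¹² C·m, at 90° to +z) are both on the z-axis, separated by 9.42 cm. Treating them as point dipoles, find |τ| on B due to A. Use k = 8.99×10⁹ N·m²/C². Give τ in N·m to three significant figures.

The second dipole sits on the axis of the first, so the field there is axial: E₁ = 2kp₁/r³ along +z.
E₁ = 2(8.99×10⁹)(9.32×10⁻⁹)/(0.0942)³ = 2.005×10⁵ N/C.
Torque on the second dipole: τ = p₂ E₁ sinθ.
τ = (4.00×10⁻¹²)(2.005×10⁵)·sin90° = 8.019×10⁻⁷ N·m.

τ ≈ 8.02×10⁻⁷ N·m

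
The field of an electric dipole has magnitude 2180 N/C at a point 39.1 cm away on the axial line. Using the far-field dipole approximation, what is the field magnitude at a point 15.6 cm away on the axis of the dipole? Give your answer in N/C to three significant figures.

Dipole fields scale as 1/r³ in the far field; the geometry is the same at both points.
E₂ = E₁ · (r₁/r₂)³ = 2180 · (39.1/15.6)³.
(r₁/r₂)³ = (2.506)³ = 15.75.
E₂ ≈ 3.433×10⁴ N/C.

E ≈ 3.43×10⁴ N/C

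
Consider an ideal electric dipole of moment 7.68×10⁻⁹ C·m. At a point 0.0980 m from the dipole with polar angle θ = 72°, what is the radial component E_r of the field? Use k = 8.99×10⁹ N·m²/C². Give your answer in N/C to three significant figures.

E_r ≈ 4.53×10⁴ N/C

For a dipole, E_r = (2kp cosθ)/r³.
kp/r³ = (8.99×10⁹)(7.68×10⁻⁹)/(0.0980)³ = 7.336×10⁴ N/C.
E_r = 2·7.336×10⁴·cos72° = 4.534×10⁴ N/C.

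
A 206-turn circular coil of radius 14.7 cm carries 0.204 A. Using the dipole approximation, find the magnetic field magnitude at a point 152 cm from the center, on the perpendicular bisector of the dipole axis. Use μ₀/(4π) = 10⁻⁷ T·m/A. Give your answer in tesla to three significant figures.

B ≈ 8.12×10⁻⁸ T

m = NIA = NIπa² = 206·(0.204)·π·(0.147)² = 2.853 A·m².
In the equatorial plane B = (μ₀/4π)·m/r³ (half the axial value).
B = (10⁻⁷)·(2.853) / (1.52)³ = 8.124×10⁻⁸ T.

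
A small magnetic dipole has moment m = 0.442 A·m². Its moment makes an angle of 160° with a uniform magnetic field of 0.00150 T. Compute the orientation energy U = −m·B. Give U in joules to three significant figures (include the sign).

U ≈ 6.23×10⁻⁴ J

U = −m·B = −mB cosθ.
U = −(0.442)(0.00150)·cos160° = 6.230×10⁻⁴ J.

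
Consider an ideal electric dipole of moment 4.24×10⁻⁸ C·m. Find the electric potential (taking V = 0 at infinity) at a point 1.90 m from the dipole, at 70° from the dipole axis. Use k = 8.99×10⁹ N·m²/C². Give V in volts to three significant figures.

V ≈ 36.1 V

The dipole potential is V = kp cosθ / r².
V = (8.99×10⁹)(4.24×10⁻⁸)·cos70° / (1.90)² = 36.11 V.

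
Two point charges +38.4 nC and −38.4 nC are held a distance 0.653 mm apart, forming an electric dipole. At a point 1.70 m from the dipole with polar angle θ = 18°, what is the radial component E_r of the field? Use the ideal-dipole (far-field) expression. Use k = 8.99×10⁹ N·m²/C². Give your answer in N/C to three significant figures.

E_r ≈ 0.0873 N/C

Dipole moment p = qd = (3.84×10⁻⁸ C)(6.53×10⁻⁴ m) = 2.508×10⁻¹¹ C·m.
For a dipole, E_r = (2kp cosθ)/r³.
kp/r³ = (8.99×10⁹)(2.508×10⁻¹¹)/(1.70)³ = 0.04589 N/C.
E_r = 2·0.04589·cos18° = 0.08729 N/C.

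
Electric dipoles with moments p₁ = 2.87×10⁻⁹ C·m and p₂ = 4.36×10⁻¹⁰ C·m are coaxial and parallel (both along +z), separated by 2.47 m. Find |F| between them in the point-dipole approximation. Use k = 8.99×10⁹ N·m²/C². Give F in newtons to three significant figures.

F ≈ 1.81×10⁻⁹ N

On-axis field of dipole 1 at distance r: E = 2kp₁/r³. Force on dipole 2 is F = p₂·dE/dr (gradient along axis).
dE/dr = −6kp₁/r⁴, so |F| = 6kp₁p₂/r⁴ (attractive for aligned moments).
F = 6(8.99×10⁹)(2.87×10⁻⁹)(4.36×10⁻¹⁰)/(2.47)⁴ = 1.813×10⁻⁹ N.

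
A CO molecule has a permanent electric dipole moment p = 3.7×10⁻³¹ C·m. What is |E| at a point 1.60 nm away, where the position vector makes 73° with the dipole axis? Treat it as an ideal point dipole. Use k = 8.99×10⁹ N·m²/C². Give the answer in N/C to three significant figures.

At angle θ the dipole field magnitude is E = (kp/r³)·√(1 + 3cos²θ).
kp/r³ = (8.99×10⁹)(3.70×10⁻³¹) / (1.60×10⁻⁹)³ = 8.121×10⁵ N/C.
√(1 + 3cos²73°) = √(1 + 3·0.0855) = √1.2564 ≈ 1.1209.
E ≈ 8.121×10⁵ × 1.121 = 9.103×10⁵ N/C.

E ≈ 9.10×10⁵ N/C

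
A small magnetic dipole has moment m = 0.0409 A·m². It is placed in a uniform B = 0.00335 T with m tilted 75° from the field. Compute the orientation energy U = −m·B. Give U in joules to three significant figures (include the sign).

U ≈ -3.55×10⁻⁵ J

U = −m·B = −mB cosθ.
U = −(0.0409)(0.00335)·cos75° = -3.546×10⁻⁵ J.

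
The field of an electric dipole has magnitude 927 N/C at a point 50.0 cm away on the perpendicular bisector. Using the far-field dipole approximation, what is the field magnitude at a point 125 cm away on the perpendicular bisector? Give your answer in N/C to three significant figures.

E ≈ 59.3 N/C

Dipole fields scale as 1/r³ in the far field; the geometry is the same at both points.
E₂ = E₁ · (r₁/r₂)³ = 927 · (50.0/125)³.
(r₁/r₂)³ = (0.4)³ = 0.064.
E₂ ≈ 59.33 N/C.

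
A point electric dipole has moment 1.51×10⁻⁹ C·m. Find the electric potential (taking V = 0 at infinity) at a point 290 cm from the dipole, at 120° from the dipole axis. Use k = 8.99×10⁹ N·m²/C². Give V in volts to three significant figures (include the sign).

V ≈ -0.807 V

The dipole potential is V = kp cosθ / r².
V = (8.99×10⁹)(1.51×10⁻⁹)·cos120° / (2.90)² = -0.8071 V.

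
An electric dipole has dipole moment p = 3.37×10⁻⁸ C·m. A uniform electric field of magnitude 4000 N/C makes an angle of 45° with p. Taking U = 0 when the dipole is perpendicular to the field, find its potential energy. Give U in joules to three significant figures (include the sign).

U = −p·E = −pE cosθ.
U = −(3.37×10⁻⁸)(4000)·cos45° = -9.532×10⁻⁵ J.

U ≈ -9.53×10⁻⁵ J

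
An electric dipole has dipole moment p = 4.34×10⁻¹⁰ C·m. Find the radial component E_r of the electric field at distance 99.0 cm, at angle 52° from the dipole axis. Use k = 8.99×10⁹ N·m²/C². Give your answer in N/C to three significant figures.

For a dipole, E_r = (2kp cosθ)/r³.
kp/r³ = (8.99×10⁹)(4.34×10⁻¹⁰)/(0.990)³ = 4.021 N/C.
E_r = 2·4.021·cos52° = 4.951 N/C.

E_r ≈ 4.95 N/C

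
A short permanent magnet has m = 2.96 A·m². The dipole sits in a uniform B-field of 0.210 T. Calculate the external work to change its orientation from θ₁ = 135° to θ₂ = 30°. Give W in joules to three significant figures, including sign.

W ≈ -0.978 J

W_ext = ΔU = −mB cosθ₂ + mB cosθ₁ = mB(cosθ₁ − cosθ₂).
W = (2.96)(0.210)·(cos135° − cos30°) = (0.6216)·(-1.5731) = -0.9779 J.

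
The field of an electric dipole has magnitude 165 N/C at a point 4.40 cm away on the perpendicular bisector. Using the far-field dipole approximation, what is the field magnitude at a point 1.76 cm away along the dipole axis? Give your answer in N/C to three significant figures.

Dipole fields scale as 1/r³ in the far field.
The axial field is twice the equatorial field at the same r, so the geometry factor is 2/1.
E₂ = E₁ · (2/1) · (r₁/r₂)³ = 165 · 2 · (4.40/1.76)³.
(r₁/r₂)³ = (2.5)³ = 15.62.
E₂ ≈ 5156 N/C.

E ≈ 5160 N/C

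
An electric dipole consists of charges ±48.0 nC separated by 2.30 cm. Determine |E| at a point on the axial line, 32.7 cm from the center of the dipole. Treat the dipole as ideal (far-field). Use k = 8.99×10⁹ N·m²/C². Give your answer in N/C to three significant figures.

E ≈ 568 N/C

Dipole moment p = qd = (4.80×10⁻⁸ C)(0.0230 m) = 1.104×10⁻⁹ C·m.
On the dipole axis E = 2kp/r³.
E = 2·(8.99×10⁹)(1.104×10⁻⁹) / (0.327)³ = 567.7 N/C.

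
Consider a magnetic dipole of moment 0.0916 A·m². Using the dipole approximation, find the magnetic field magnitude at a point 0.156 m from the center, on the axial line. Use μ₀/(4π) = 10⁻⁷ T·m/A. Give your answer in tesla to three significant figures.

B ≈ 4.83×10⁻⁶ T

On axis B = (μ₀/4π)·2m/r³.
B = 2·(10⁻⁷)·(0.0916) / (0.156)³ = 4.826×10⁻⁶ T.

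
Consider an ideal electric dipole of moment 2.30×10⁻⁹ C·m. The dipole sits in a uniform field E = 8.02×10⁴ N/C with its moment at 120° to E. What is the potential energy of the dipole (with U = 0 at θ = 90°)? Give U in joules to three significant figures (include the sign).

U ≈ 9.22×10⁻⁵ J

U = −p·E = −pE cosθ.
U = −(2.30×10⁻⁹)(8.02×10⁴)·cos120° = 9.223×10⁻⁵ J.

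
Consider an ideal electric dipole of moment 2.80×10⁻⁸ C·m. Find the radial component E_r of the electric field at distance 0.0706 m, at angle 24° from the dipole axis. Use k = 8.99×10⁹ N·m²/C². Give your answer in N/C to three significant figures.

E_r ≈ 1.31×10⁶ N/C

For a dipole, E_r = (2kp cosθ)/r³.
kp/r³ = (8.99×10⁹)(2.80×10⁻⁸)/(0.0706)³ = 7.153×10⁵ N/C.
E_r = 2·7.153×10⁵·cos24° = 1.307×10⁶ N/C.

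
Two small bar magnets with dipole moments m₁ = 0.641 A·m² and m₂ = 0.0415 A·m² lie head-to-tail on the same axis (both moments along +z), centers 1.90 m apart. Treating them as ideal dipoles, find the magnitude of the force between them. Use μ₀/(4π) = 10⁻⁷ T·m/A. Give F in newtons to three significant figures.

On-axis B of dipole 1: B = (μ₀/4π)·2m₁/r³. Force on dipole 2: F = m₂·dB/dr.
dB/dr = −(μ₀/4π)·6m₁/r⁴, so |F| = (μ₀/4π)·6m₁m₂/r⁴.
F = 6(10⁻⁷)(0.641)(0.0415)/(1.90)⁴ = 1.225×10⁻⁹ N.

F ≈ 1.22×10⁻⁹ N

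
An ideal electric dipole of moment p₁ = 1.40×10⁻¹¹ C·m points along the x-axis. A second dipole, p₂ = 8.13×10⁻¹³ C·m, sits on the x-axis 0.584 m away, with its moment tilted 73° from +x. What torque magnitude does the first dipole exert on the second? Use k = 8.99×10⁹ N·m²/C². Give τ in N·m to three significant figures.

τ ≈ 9.83×10⁻¹³ N·m

The second dipole sits on the axis of the first, so the field there is axial: E₁ = 2kp₁/r³ along +x.
E₁ = 2(8.99×10⁹)(1.40×10⁻¹¹)/(0.584)³ = 1.264 N/C.
Torque on the second dipole: τ = p₂ E₁ sinθ.
τ = (8.13×10⁻¹³)(1.264)·sin73° = 9.826×10⁻¹³ N·m.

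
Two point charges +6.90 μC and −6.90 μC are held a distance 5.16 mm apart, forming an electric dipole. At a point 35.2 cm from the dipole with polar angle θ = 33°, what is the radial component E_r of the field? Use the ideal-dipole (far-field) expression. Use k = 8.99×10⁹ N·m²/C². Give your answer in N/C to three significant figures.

Dipole moment p = qd = (6.90×10⁻⁶ C)(0.00516 m) = 3.56×10⁻⁸ C·m.
For a dipole, E_r = (2kp cosθ)/r³.
kp/r³ = (8.99×10⁹)(3.56×10⁻⁸)/(0.352)³ = 7338 N/C.
E_r = 2·7338·cos33° = 1.231×10⁴ N/C.

E_r ≈ 1.23×10⁴ N/C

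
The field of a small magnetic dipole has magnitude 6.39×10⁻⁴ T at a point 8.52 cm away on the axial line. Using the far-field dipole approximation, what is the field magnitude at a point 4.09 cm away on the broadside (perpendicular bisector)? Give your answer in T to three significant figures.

Dipole fields scale as 1/r³ in the far field.
The axial field is twice the equatorial field at the same r, so the geometry factor is 1/2.
B₂ = B₁ · (1/2) · (r₁/r₂)³ = 6.39×10⁻⁴ · 0.5 · (8.52/4.09)³.
(r₁/r₂)³ = (2.083)³ = 9.04.
B₂ ≈ 0.002888 T.

B ≈ 0.00289 T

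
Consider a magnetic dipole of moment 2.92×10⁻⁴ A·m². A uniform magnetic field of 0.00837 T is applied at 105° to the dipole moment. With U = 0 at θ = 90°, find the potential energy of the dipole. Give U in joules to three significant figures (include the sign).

U = −m·B = −mB cosθ.
U = −(2.92×10⁻⁴)(0.00837)·cos105° = 6.326×10⁻⁷ J.

U ≈ 6.33×10⁻⁷ J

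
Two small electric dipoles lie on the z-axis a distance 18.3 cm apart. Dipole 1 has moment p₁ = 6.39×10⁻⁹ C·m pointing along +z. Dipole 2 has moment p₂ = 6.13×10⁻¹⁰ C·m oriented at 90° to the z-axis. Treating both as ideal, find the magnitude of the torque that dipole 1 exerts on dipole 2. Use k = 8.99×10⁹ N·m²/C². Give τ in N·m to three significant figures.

The second dipole sits on the axis of the first, so the field there is axial: E₁ = 2kp₁/r³ along +z.
E₁ = 2(8.99×10⁹)(6.39×10⁻⁹)/(0.183)³ = 1.875×10⁴ N/C.
Torque on the second dipole: τ = p₂ E₁ sinθ.
τ = (6.13×10⁻¹⁰)(1.875×10⁴)·sin90° = 1.149×10⁻⁵ N·m.

τ ≈ 1.15×10⁻⁵ N·m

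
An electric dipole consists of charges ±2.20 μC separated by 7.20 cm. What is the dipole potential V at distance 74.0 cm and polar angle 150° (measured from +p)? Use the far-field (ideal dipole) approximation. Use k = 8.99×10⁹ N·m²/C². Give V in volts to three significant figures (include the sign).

Dipole moment p = qd = (2.20×10⁻⁶ C)(0.0720 m) = 1.584×10⁻⁷ C·m.
The dipole potential is V = kp cosθ / r².
V = (8.99×10⁹)(1.584×10⁻⁷)·cos150° / (0.740)² = -2252 V.

V ≈ -2250 V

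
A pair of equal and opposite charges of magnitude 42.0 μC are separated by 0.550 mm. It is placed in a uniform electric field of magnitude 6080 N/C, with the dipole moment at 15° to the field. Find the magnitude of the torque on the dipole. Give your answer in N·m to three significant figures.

τ ≈ 3.64×10⁻⁵ N·m

Dipole moment p = qd = (4.20×10⁻⁵ C)(5.50×10⁻⁴ m) = 2.31×10⁻⁸ C·m.
Torque on an electric dipole: τ = pE sinθ.
τ = (2.31×10⁻⁸)(6080)·sin15° = 3.635×10⁻⁵ N·m.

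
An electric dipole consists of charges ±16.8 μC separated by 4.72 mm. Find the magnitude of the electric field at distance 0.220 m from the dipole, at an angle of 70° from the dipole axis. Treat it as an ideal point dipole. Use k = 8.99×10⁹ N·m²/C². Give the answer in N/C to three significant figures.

E ≈ 7.78×10⁴ N/C

Dipole moment p = qd = (1.68×10⁻⁵ C)(0.00472 m) = 7.93×10⁻⁸ C·m.
At angle θ the dipole field magnitude is E = (kp/r³)·√(1 + 3cos²θ).
kp/r³ = (8.99×10⁹)(7.93×10⁻⁸) / (0.220)³ = 6.695×10⁴ N/C.
√(1 + 3cos²70°) = √(1 + 3·0.1170) = √1.3509 ≈ 1.1623.
E ≈ 6.695×10⁴ × 1.162 = 7.782×10⁴ N/C.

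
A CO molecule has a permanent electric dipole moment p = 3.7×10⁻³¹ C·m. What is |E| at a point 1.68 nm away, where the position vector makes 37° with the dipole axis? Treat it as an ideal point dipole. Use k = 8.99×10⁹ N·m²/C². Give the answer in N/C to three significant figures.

E ≈ 1.20×10⁶ N/C

At angle θ the dipole field magnitude is E = (kp/r³)·√(1 + 3cos²θ).
kp/r³ = (8.99×10⁹)(3.70×10⁻³¹) / (1.68×10⁻⁹)³ = 7.015×10⁵ N/C.
√(1 + 3cos²37°) = √(1 + 3·0.6378) = √2.9135 ≈ 1.7069.
E ≈ 7.015×10⁵ × 1.707 = 1.197×10⁶ N/C.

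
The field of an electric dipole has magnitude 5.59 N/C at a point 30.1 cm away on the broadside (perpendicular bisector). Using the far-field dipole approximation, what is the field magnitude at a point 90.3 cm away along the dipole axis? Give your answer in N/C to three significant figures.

Dipole fields scale as 1/r³ in the far field.
The axial field is twice the equatorial field at the same r, so the geometry factor is 2/1.
E₂ = E₁ · (2/1) · (r₁/r₂)³ = 5.59 · 2 · (30.1/90.3)³.
(r₁/r₂)³ = (0.3333)³ = 0.03704.
E₂ ≈ 0.4141 N/C.

E ≈ 0.414 N/C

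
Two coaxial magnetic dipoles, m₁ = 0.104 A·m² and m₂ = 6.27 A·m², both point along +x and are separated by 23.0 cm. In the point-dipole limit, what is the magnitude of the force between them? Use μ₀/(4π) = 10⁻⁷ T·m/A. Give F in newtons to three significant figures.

On-axis B of dipole 1: B = (μ₀/4π)·2m₁/r³. Force on dipole 2: F = m₂·dB/dr.
dB/dr = −(μ₀/4π)·6m₁/r⁴, so |F| = (μ₀/4π)·6m₁m₂/r⁴.
F = 6(10⁻⁷)(0.104)(6.27)/(0.230)⁴ = 1.398×10⁻⁴ N.

F ≈ 1.40×10⁻⁴ N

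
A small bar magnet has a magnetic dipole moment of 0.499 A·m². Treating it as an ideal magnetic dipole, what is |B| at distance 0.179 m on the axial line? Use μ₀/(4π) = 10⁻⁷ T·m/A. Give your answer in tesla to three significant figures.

On axis B = (μ₀/4π)·2m/r³.
B = 2·(10⁻⁷)·(0.499) / (0.179)³ = 1.740×10⁻⁵ T.

B ≈ 1.74×10⁻⁵ T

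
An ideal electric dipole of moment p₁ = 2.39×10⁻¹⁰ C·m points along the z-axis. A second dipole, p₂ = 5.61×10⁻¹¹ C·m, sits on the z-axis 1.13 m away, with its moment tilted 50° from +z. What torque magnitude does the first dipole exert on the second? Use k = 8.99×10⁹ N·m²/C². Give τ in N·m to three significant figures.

The second dipole sits on the axis of the first, so the field there is axial: E₁ = 2kp₁/r³ along +z.
E₁ = 2(8.99×10⁹)(2.39×10⁻¹⁰)/(1.13)³ = 2.978 N/C.
Torque on the second dipole: τ = p₂ E₁ sinθ.
τ = (5.61×10⁻¹¹)(2.978)·sin50° = 1.280×10⁻¹⁰ N·m.

τ ≈ 1.28×10⁻¹⁰ N·m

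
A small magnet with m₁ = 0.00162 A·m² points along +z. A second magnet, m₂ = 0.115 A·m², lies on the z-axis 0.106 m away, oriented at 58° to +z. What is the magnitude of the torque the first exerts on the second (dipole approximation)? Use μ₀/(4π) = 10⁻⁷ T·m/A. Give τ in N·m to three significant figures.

τ ≈ 2.65×10⁻⁸ N·m

Dipole B is on the axis of dipole A, so B₁ there is axial: B₁ = (μ₀/4π)·2m₁/r³ along +z.
B₁ = 2(10⁻⁷)(0.00162)/(0.106)³ = 2.720×10⁻⁷ T.
τ = m₂ B₁ sinθ.
τ = (0.115)(2.720×10⁻⁷)·sin58° = 2.653×10⁻⁸ N·m.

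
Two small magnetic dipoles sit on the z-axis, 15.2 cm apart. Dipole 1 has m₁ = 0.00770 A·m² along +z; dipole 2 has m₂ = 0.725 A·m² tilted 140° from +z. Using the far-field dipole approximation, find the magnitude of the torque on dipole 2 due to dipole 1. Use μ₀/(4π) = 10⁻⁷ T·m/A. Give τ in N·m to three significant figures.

Dipole B is on the axis of dipole A, so B₁ there is axial: B₁ = (μ₀/4π)·2m₁/r³ along +z.
B₁ = 2(10⁻⁷)(0.00770)/(0.152)³ = 4.385×10⁻⁷ T.
τ = m₂ B₁ sinθ.
τ = (0.725)(4.385×10⁻⁷)·sin140° = 2.044×10⁻⁷ N·m.

τ ≈ 2.04×10⁻⁷ N·m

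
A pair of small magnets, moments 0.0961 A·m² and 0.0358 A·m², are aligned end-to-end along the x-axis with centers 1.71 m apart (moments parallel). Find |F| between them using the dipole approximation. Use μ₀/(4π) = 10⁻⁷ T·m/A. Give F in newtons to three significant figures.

F ≈ 2.41×10⁻¹⁰ N

On-axis B of dipole 1: B = (μ₀/4π)·2m₁/r³. Force on dipole 2: F = m₂·dB/dr.
dB/dr = −(μ₀/4π)·6m₁/r⁴, so |F| = (μ₀/4π)·6m₁m₂/r⁴.
F = 6(10⁻⁷)(0.0961)(0.0358)/(1.71)⁴ = 2.414×10⁻¹⁰ N.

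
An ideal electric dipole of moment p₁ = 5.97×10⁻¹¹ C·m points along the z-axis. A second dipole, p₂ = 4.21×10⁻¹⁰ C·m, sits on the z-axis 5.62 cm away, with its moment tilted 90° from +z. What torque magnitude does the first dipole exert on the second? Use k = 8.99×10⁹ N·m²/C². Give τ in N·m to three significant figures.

τ ≈ 2.55×10⁻⁶ N·m

The second dipole sits on the axis of the first, so the field there is axial: E₁ = 2kp₁/r³ along +z.
E₁ = 2(8.99×10⁹)(5.97×10⁻¹¹)/(0.0562)³ = 6047 N/C.
Torque on the second dipole: τ = p₂ E₁ sinθ.
τ = (4.21×10⁻¹⁰)(6047)·sin90° = 2.546×10⁻⁶ N·m.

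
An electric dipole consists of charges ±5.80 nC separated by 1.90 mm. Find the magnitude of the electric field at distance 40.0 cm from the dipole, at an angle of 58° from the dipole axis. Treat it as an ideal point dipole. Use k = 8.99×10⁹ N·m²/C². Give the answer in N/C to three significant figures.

Dipole moment p = qd = (5.80×10⁻⁹ C)(0.00190 m) = 1.102×10⁻¹¹ C·m.
At angle θ the dipole field magnitude is E = (kp/r³)·√(1 + 3cos²θ).
kp/r³ = (8.99×10⁹)(1.102×10⁻¹¹) / (0.400)³ = 1.548 N/C.
√(1 + 3cos²58°) = √(1 + 3·0.2808) = √1.8424 ≈ 1.3574.
E ≈ 1.548 × 1.357 = 2.101 N/C.

E ≈ 2.10 N/C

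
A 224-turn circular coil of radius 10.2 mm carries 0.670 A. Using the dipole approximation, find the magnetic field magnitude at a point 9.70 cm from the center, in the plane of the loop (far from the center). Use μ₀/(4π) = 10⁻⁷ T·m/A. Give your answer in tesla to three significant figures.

B ≈ 5.37×10⁻⁶ T

m = NIA = NIπa² = 224·(0.670)·π·(0.0102)² = 0.04905 A·m².
In the equatorial plane B = (μ₀/4π)·m/r³ (half the axial value).
B = (10⁻⁷)·(0.04905) / (0.0970)³ = 5.374×10⁻⁶ T.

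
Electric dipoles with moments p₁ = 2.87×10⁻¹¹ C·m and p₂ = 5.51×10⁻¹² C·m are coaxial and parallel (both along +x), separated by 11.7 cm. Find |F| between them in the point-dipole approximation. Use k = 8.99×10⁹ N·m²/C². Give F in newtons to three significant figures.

On-axis field of dipole 1 at distance r: E = 2kp₁/r³. Force on dipole 2 is F = p₂·dE/dr (gradient along axis).
dE/dr = −6kp₁/r⁴, so |F| = 6kp₁p₂/r⁴ (attractive for aligned moments).
F = 6(8.99×10⁹)(2.87×10⁻¹¹)(5.51×10⁻¹²)/(0.117)⁴ = 4.552×10⁻⁸ N.

F ≈ 4.55×10⁻⁸ N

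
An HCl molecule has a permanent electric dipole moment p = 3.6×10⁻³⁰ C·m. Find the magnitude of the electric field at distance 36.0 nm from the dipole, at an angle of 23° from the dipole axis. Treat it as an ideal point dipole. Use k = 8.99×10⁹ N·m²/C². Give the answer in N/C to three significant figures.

E ≈ 1310 N/C

At angle θ the dipole field magnitude is E = (kp/r³)·√(1 + 3cos²θ).
kp/r³ = (8.99×10⁹)(3.60×10⁻³⁰) / (3.60×10⁻⁸)³ = 693.7 N/C.
√(1 + 3cos²23°) = √(1 + 3·0.8473) = √3.5420 ≈ 1.8820.
E ≈ 693.7 × 1.882 = 1306 N/C.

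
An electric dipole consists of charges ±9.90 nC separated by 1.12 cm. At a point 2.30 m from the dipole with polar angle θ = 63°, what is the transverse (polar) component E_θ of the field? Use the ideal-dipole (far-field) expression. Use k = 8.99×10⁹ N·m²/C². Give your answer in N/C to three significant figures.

E_θ ≈ 0.0730 N/C

Dipole moment p = qd = (9.90×10⁻⁹ C)(0.0112 m) = 1.109×10⁻¹⁰ C·m.
For a dipole, E_θ = (kp sinθ)/r³.
kp/r³ = (8.99×10⁹)(1.109×10⁻¹⁰)/(2.30)³ = 0.08194 N/C.
E_θ = 0.08194·sin63° = 0.07301 N/C.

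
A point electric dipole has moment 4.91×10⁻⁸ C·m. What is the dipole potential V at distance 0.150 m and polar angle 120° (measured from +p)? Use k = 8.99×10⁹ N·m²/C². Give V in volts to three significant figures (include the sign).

The dipole potential is V = kp cosθ / r².
V = (8.99×10⁹)(4.91×10⁻⁸)·cos120° / (0.150)² = -9809 V.

V ≈ -9810 V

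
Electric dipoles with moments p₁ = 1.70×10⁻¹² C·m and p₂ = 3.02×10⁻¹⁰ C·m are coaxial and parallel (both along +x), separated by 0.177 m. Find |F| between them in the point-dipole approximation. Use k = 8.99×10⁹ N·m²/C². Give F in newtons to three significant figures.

F ≈ 2.82×10⁻⁸ N

On-axis field of dipole 1 at distance r: E = 2kp₁/r³. Force on dipole 2 is F = p₂·dE/dr (gradient along axis).
dE/dr = −6kp₁/r⁴, so |F| = 6kp₁p₂/r⁴ (attractive for aligned moments).
F = 6(8.99×10⁹)(1.70×10⁻¹²)(3.02×10⁻¹⁰)/(0.177)⁴ = 2.821×10⁻⁸ N.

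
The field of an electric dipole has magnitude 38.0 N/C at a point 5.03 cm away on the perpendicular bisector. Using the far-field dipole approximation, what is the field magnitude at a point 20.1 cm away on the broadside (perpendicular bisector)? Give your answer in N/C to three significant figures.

E ≈ 0.596 N/C

Dipole fields scale as 1/r³ in the far field; the geometry is the same at both points.
E₂ = E₁ · (r₁/r₂)³ = 38.0 · (5.03/20.1)³.
(r₁/r₂)³ = (0.2502)³ = 0.01567.
E₂ ≈ 0.5955 N/C.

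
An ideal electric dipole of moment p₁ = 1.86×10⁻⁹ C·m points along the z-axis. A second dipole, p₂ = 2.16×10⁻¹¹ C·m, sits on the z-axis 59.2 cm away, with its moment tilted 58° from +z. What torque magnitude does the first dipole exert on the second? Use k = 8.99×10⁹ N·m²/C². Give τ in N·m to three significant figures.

τ ≈ 2.95×10⁻⁹ N·m

The second dipole sits on the axis of the first, so the field there is axial: E₁ = 2kp₁/r³ along +z.
E₁ = 2(8.99×10⁹)(1.86×10⁻⁹)/(0.592)³ = 161.2 N/C.
Torque on the second dipole: τ = p₂ E₁ sinθ.
τ = (2.16×10⁻¹¹)(161.2)·sin58° = 2.953×10⁻⁹ N·m.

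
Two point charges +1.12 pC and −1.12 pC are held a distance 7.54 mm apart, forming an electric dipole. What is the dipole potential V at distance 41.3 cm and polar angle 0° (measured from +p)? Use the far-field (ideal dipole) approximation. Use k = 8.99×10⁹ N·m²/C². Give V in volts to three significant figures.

V ≈ 4.45×10⁻⁴ V

Dipole moment p = qd = (1.12×10⁻¹² C)(0.00754 m) = 8.445×10⁻¹⁵ C·m.
The dipole potential is V = kp cosθ / r².
V = (8.99×10⁹)(8.445×10⁻¹⁵)·cos0° / (0.413)² = 4.451×10⁻⁴ V.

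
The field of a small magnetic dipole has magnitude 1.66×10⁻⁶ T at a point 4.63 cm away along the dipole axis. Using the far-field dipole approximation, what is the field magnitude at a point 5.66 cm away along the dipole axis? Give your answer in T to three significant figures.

B ≈ 9.09×10⁻⁷ T

Dipole fields scale as 1/r³ in the far field; the geometry is the same at both points.
B₂ = B₁ · (r₁/r₂)³ = 1.66×10⁻⁶ · (4.63/5.66)³.
(r₁/r₂)³ = (0.818)³ = 0.5474.
B₂ ≈ 9.087×10⁻⁷ T.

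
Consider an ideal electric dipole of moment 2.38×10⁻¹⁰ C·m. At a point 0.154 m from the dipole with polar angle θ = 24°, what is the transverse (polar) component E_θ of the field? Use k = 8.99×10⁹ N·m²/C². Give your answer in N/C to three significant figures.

E_θ ≈ 238 N/C

For a dipole, E_θ = (kp sinθ)/r³.
kp/r³ = (8.99×10⁹)(2.38×10⁻¹⁰)/(0.154)³ = 585.8 N/C.
E_θ = 585.8·sin24° = 238.3 N/C.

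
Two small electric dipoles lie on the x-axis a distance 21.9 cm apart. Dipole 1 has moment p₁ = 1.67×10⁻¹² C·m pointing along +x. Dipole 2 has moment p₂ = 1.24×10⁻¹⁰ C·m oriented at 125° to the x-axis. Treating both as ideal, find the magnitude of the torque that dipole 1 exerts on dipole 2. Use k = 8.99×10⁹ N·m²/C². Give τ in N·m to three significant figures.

The second dipole sits on the axis of the first, so the field there is axial: E₁ = 2kp₁/r³ along +x.
E₁ = 2(8.99×10⁹)(1.67×10⁻¹²)/(0.219)³ = 2.859 N/C.
Torque on the second dipole: τ = p₂ E₁ sinθ.
τ = (1.24×10⁻¹⁰)(2.859)·sin125° = 2.904×10⁻¹⁰ N·m.

τ ≈ 2.90×10⁻¹⁰ N·m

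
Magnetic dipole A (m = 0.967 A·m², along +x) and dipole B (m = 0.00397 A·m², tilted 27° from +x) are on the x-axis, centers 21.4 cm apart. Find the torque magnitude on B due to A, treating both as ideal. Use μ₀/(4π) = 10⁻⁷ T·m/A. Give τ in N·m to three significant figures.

τ ≈ 3.56×10⁻⁸ N·m

Dipole B is on the axis of dipole A, so B₁ there is axial: B₁ = (μ₀/4π)·2m₁/r³ along +x.
B₁ = 2(10⁻⁷)(0.967)/(0.214)³ = 1.973×10⁻⁵ T.
τ = m₂ B₁ sinθ.
τ = (0.00397)(1.973×10⁻⁵)·sin27° = 3.557×10⁻⁸ N·m.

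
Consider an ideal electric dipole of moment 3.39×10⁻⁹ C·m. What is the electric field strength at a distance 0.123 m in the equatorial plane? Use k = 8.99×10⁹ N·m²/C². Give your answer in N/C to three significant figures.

In the equatorial plane E = kp/r³.
E = (8.99×10⁹)(3.39×10⁻⁹) / (0.123)³ = 1.638×10⁴ N/C.

E ≈ 1.64×10⁴ N/C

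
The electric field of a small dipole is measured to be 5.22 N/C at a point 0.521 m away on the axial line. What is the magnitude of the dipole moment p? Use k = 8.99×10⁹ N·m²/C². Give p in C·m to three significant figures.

p ≈ 4.11×10⁻¹¹ C·m

On axis E = 2kp/r³, so p = Er³/(2k).
p = (5.22)·(0.521)³ / (2·8.99×10⁹) = 4.106×10⁻¹¹ C·m.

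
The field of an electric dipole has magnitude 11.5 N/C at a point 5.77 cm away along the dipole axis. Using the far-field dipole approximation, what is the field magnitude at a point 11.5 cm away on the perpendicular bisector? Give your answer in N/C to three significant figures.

Dipole fields scale as 1/r³ in the far field.
The axial field is twice the equatorial field at the same r, so the geometry factor is 1/2.
E₂ = E₁ · (1/2) · (r₁/r₂)³ = 11.5 · 0.5 · (5.77/11.5)³.
(r₁/r₂)³ = (0.5017)³ = 0.1263.
E₂ ≈ 0.7263 N/C.

E ≈ 0.726 N/C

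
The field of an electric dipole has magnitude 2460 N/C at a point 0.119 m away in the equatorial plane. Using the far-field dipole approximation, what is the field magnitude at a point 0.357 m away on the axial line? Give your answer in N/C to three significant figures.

Dipole fields scale as 1/r³ in the far field.
The axial field is twice the equatorial field at the same r, so the geometry factor is 2/1.
E₂ = E₁ · (2/1) · (r₁/r₂)³ = 2460 · 2 · (0.119/0.357)³.
(r₁/r₂)³ = (0.3333)³ = 0.03704.
E₂ ≈ 182.2 N/C.

E ≈ 182 N/C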